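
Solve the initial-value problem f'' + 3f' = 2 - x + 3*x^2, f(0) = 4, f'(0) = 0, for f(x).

f = 11/3 + x - x**2/2 + x**3/3 + exp(-3*x)/3

Characteristic equation r² + 3r = 0 factors as (r + 3)r = 0, so r = -3, 0.
Hence f_h = C1*exp(-3*x) + C2.
Since 0 is a characteristic root (multiplicity 1), multiply the polynomial trial by x: try f_p = x*(A0 + A1*x + A2*x^2). Substituting and matching coefficients of each power of x gives A0 = 1, A1 = -1/2, A2 = 1/3, so f_p = x - x^2/2 + x^3/3.
General solution: f = C2 + x - x^2/2 + x^3/3 + C1*exp(-3*x).
Apply the initial conditions: f(0) = C1 + C2 = 4 and f'(0) = 1 - 3*C1 = 0. Solving gives C1 = 1/3, C2 = 11/3.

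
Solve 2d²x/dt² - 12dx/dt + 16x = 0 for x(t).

Divide through by 2: x'' - 6x' + 8x = 0.
Characteristic equation r² - 6r + 8 = 0 factors as (r - 4)(r - 2) = 0, so r = 4, 2.
Hence x_h = C1*exp(4*t) + C2*exp(2*t).

x = C1*exp(4*t) + C2*exp(2*t)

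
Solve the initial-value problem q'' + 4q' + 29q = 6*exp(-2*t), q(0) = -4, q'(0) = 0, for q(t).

Characteristic equation r² + 4r + 29 = 0 has discriminant (4)² - 4·(29) = -100 < 0, so r = -2 ± 5i.
Hence q_h = C1*cos(5*t)*exp(-2*t) + C2*exp(-2*t)*sin(5*t).
Try q_p = A*exp(-2*t). Substituting into the equation and dividing by exp(-2*t) gives A = 6/25, so q_p = 6*exp(-2*t)/25.
General solution: q = 6*exp(-2*t)/25 + C1*cos(5*t)*exp(-2*t) + C2*exp(-2*t)*sin(5*t).
Apply the initial conditions: q(0) = 6/25 + C1 = -4 and q'(0) = -12/25 - 2*C1 + 5*C2 = 0. Solving gives C1 = -106/25, C2 = -8/5.

q = 6*exp(-2*t)/25 - 106*cos(5*t)*exp(-2*t)/25 - 8*exp(-2*t)*sin(5*t)/5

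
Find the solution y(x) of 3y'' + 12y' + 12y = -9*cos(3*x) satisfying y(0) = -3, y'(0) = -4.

Divide through by 3: y'' + 4y' + 4y = -3*cos(3*x).
Characteristic equation r² + 4r + 4 = 0 has discriminant (4)² - 4·(4) = 0, so r = -2 is a repeated root.
Hence y_h = (C1 + C2*x)*exp(-2*x).
Try y_p = A*cos(3*x) + B*sin(3*x). Substituting and equating the coefficients of cos(3x) and sin(3x) gives A = 15/169, B = -36/169, so y_p = -36*sin(3*x)/169 + 15*cos(3*x)/169.
General solution: y = -36*sin(3*x)/169 + 15*cos(3*x)/169 + C1*exp(-2*x) + C2*x*exp(-2*x).
Apply the initial conditions: y(0) = 15/169 + C1 = -3 and y'(0) = -108/169 + C2 - 2*C1 = -4. Solving gives C1 = -522/169, C2 = -124/13.

y = -522*exp(-2*x)/169 - 36*sin(3*x)/169 + 15*cos(3*x)/169 - 124*x*exp(-2*x)/13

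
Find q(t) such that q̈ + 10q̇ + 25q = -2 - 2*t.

q = -6/125 - 2*t/25 + C1*exp(-5*t) + C2*t*exp(-5*t)

Characteristic equation r² + 10r + 25 = 0 has discriminant (10)² - 4·(25) = 0, so r = -5 is a repeated root.
Hence q_h = (C1 + C2*t)*exp(-5*t).
For the particular solution try q_p = A0 + A1*t. Substituting and matching coefficients of each power of t gives A0 = -6/125, A1 = -2/25, so q_p = -6/125 - 2*t/25.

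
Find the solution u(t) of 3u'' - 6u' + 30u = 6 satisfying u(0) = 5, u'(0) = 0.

Divide through by 3: u'' - 2u' + 10u = 2.
Characteristic equation r² - 2r + 10 = 0 has discriminant (-2)² - 4·(10) = -36 < 0, so r = 1 ± 3i.
Hence u_h = C1*cos(3*t)*exp(t) + C2*exp(t)*sin(3*t).
For the particular solution try u_p = A0. Substituting and matching coefficients of each power of t gives A0 = 1/5, so u_p = 1/5.
General solution: u = 1/5 + C1*cos(3*t)*exp(t) + C2*exp(t)*sin(3*t).
Apply the initial conditions: u(0) = 1/5 + C1 = 5 and u'(0) = C1 + 3*C2 = 0. Solving gives C1 = 24/5, C2 = -8/5.

u = 1/5 - 8*exp(t)*sin(3*t)/5 + 24*cos(3*t)*exp(t)/5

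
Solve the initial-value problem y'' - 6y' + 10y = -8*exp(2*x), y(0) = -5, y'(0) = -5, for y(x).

Characteristic equation r² - 6r + 10 = 0 has discriminant (-6)² - 4·(10) = -4 < 0, so r = 3 ± i.
Hence y_h = C1*cos(x)*exp(3*x) + C2*exp(3*x)*sin(x).
Try y_p = A*exp(2*x). Substituting into the equation and dividing by exp(2*x) gives A = -4, so y_p = -4*exp(2*x).
General solution: y = -4*exp(2*x) + C1*cos(x)*exp(3*x) + C2*exp(3*x)*sin(x).
Apply the initial conditions: y(0) = -4 + C1 = -5 and y'(0) = -8 + C2 + 3*C1 = -5. Solving gives C1 = -1, C2 = 6.

y = -4*exp(2*x) - cos(x)*exp(3*x) + 6*exp(3*x)*sin(x)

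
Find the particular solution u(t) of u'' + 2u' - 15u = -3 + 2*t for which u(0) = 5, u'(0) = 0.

Characteristic equation r² + 2r - 15 = 0 factors as (r - 3)(r + 5) = 0, so r = 3, -5.
Hence u_h = C1*exp(3*t) + C2*exp(-5*t).
For the particular solution try u_p = A0 + A1*t. Substituting and matching coefficients of each power of t gives A0 = 41/225, A1 = -2/15, so u_p = 41/225 - 2*t/15.
General solution: u = 41/225 - 2*t/15 + C1*exp(3*t) + C2*exp(-5*t).
Apply the initial conditions: u(0) = 41/225 + C1 + C2 = 5 and u'(0) = -2/15 - 5*C2 + 3*C1 = 0. Solving gives C1 = 109/36, C2 = 179/100.

u = 41/225 - 2*t/15 + 109*exp(3*t)/36 + 179*exp(-5*t)/100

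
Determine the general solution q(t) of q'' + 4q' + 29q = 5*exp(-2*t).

q = exp(-2*t)/5 + C1*cos(5*t)*exp(-2*t) + C2*exp(-2*t)*sin(5*t)

Characteristic equation r² + 4r + 29 = 0 has discriminant (4)² - 4·(29) = -100 < 0, so r = -2 ± 5i.
Hence q_h = C1*cos(5*t)*exp(-2*t) + C2*exp(-2*t)*sin(5*t).
Try q_p = A*exp(-2*t). Substituting into the equation and dividing by exp(-2*t) gives A = 1/5, so q_p = exp(-2*t)/5.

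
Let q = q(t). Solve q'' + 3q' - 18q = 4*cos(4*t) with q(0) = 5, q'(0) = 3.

Characteristic equation r² + 3r - 18 = 0 factors as (r - 3)(r + 6) = 0, so r = 3, -6.
Hence q_h = C1*exp(3*t) + C2*exp(-6*t).
Try q_p = A*cos(4*t) + B*sin(4*t). Substituting and equating the coefficients of cos(4t) and sin(4t) gives A = -34/325, B = 12/325, so q_p = -34*cos(4*t)/325 + 12*sin(4*t)/325.
General solution: q = -34*cos(4*t)/325 + 12*sin(4*t)/325 + C1*exp(3*t) + C2*exp(-6*t).
Apply the initial conditions: q(0) = -34/325 + C1 + C2 = 5 and q'(0) = 48/325 - 6*C2 + 3*C1 = 3. Solving gives C1 = 93/25, C2 = 18/13.

q = -34*cos(4*t)/325 + 12*sin(4*t)/325 + 18*exp(-6*t)/13 + 93*exp(3*t)/25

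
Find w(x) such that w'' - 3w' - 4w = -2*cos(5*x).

Characteristic equation r² - 3r - 4 = 0 factors as (r - 4)(r + 1) = 0, so r = 4, -1.
Hence w_h = C1*exp(4*x) + C2*exp(-x).
Try w_p = A*cos(5*x) + B*sin(5*x). Substituting and equating the coefficients of cos(5x) and sin(5x) gives A = 29/533, B = 15/533, so w_p = 15*sin(5*x)/533 + 29*cos(5*x)/533.

w = 15*sin(5*x)/533 + 29*cos(5*x)/533 + C1*exp(4*x) + C2*exp(-x)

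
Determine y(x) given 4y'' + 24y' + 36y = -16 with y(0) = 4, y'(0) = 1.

Divide through by 4: y'' + 6y' + 9y = -4.
Characteristic equation r² + 6r + 9 = 0 has discriminant (6)² - 4·(9) = 0, so r = -3 is a repeated root.
Hence y_h = (C1 + C2*x)*exp(-3*x).
For the particular solution try y_p = A0. Substituting and matching coefficients of each power of x gives A0 = -4/9, so y_p = -4/9.
General solution: y = -4/9 + C1*exp(-3*x) + C2*x*exp(-3*x).
Apply the initial conditions: y(0) = -4/9 + C1 = 4 and y'(0) = C2 - 3*C1 = 1. Solving gives C1 = 40/9, C2 = 43/3.

y = -4/9 + 40*exp(-3*x)/9 + 43*x*exp(-3*x)/3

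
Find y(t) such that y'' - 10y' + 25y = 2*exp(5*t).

y = C1*exp(5*t) + t**2*exp(5*t) + C2*t*exp(5*t)

Characteristic equation r² - 10r + 25 = 0 has discriminant (-10)² - 4·(25) = 0, so r = 5 is a repeated root.
Hence y_h = (C1 + C2*t)*exp(5*t).
Since exp(5*t) solves the homogeneous equation (r = 5 is a root of multiplicity 2), multiply the trial by t^2. Try y_p = A*t^2*exp(5*t). Substituting into the equation and dividing by exp(5*t) gives A = 1, so y_p = t^2*exp(5*t).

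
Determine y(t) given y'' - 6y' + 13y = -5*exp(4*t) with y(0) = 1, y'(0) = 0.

Characteristic equation r² - 6r + 13 = 0 has discriminant (-6)² - 4·(13) = -16 < 0, so r = 3 ± 2i.
Hence y_h = C1*cos(2*t)*exp(3*t) + C2*exp(3*t)*sin(2*t).
Try y_p = A*exp(4*t). Substituting into the equation and dividing by exp(4*t) gives A = -1, so y_p = -exp(4*t).
General solution: y = -exp(4*t) + C1*cos(2*t)*exp(3*t) + C2*exp(3*t)*sin(2*t).
Apply the initial conditions: y(0) = -1 + C1 = 1 and y'(0) = -4 + 2*C2 + 3*C1 = 0. Solving gives C1 = 2, C2 = -1.

y = -exp(4*t) - exp(3*t)*sin(2*t) + 2*cos(2*t)*exp(3*t)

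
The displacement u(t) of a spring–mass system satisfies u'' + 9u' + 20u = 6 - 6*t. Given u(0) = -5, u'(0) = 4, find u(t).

u = 87/200 - 183*exp(-4*t)/8 - 3*t/10 + 436*exp(-5*t)/25

Characteristic equation r² + 9r + 20 = 0 factors as (r + 4)(r + 5) = 0, so r = -4, -5.
Hence u_h = C1*exp(-4*t) + C2*exp(-5*t).
For the particular solution try u_p = A0 + A1*t. Substituting and matching coefficients of each power of t gives A0 = 87/200, A1 = -3/10, so u_p = 87/200 - 3*t/10.
General solution: u = 87/200 - 3*t/10 + C1*exp(-4*t) + C2*exp(-5*t).
Apply the initial conditions: u(0) = 87/200 + C1 + C2 = -5 and u'(0) = -3/10 - 5*C2 - 4*C1 = 4. Solving gives C1 = -183/8, C2 = 436/25.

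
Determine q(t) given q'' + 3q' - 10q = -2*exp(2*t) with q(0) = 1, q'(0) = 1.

Characteristic equation r² + 3r - 10 = 0 factors as (r + 5)(r - 2) = 0, so r = -5, 2.
Hence q_h = C1*exp(-5*t) + C2*exp(2*t).
Since exp(2*t) solves the homogeneous equation (r = 2 is a root of multiplicity 1), multiply the trial by t. Try q_p = A*t*exp(2*t). Substituting into the equation and dividing by exp(2*t) gives A = -2/7, so q_p = -2*t*exp(2*t)/7.
General solution: q = C1*exp(-5*t) + C2*exp(2*t) - 2*t*exp(2*t)/7.
Apply the initial conditions: q(0) = C1 + C2 = 1 and q'(0) = -2/7 - 5*C1 + 2*C2 = 1. Solving gives C1 = 5/49, C2 = 44/49.

q = 5*exp(-5*t)/49 + 44*exp(2*t)/49 - 2*t*exp(2*t)/7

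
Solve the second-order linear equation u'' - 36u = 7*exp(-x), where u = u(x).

u = -exp(-x)/5 + C1*exp(-6*x) + C2*exp(6*x)

Characteristic equation r² - 36 = 0 factors as (r + 6)(r - 6) = 0, so r = -6, 6.
Hence u_h = C1*exp(-6*x) + C2*exp(6*x).
Try u_p = A*exp(-x). Substituting into the equation and dividing by exp(-x) gives A = -1/5, so u_p = -exp(-x)/5.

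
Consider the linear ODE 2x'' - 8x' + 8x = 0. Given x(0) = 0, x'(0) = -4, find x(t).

Divide through by 2: x'' - 4x' + 4x = 0.
Characteristic equation r² - 4r + 4 = 0 has discriminant (-4)² - 4·(4) = 0, so r = 2 is a repeated root.
Hence x_h = (C1 + C2*t)*exp(2*t).
Apply the initial conditions: x(0) = C1 = 0 and x'(0) = C2 + 2*C1 = -4. Solving gives C1 = 0, C2 = -4.

x = -4*t*exp(2*t)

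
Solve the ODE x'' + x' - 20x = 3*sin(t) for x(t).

x = -63*sin(t)/442 - 3*cos(t)/442 + C1*exp(4*t) + C2*exp(-5*t)

Characteristic equation r² + r - 20 = 0 factors as (r - 4)(r + 5) = 0, so r = 4, -5.
Hence x_h = C1*exp(4*t) + C2*exp(-5*t).
Try x_p = A*cos(t) + B*sin(t). Substituting and equating the coefficients of cos(t) and sin(t) gives A = -3/442, B = -63/442, so x_p = -63*sin(t)/442 - 3*cos(t)/442.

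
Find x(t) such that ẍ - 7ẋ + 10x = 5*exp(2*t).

x = C1*exp(2*t) + C2*exp(5*t) - 5*t*exp(2*t)/3

Characteristic equation r² - 7r + 10 = 0 factors as (r - 2)(r - 5) = 0, so r = 2, 5.
Hence x_h = C1*exp(2*t) + C2*exp(5*t).
Since exp(2*t) solves the homogeneous equation (r = 2 is a root of multiplicity 1), multiply the trial by t. Try x_p = A*t*exp(2*t). Substituting into the equation and dividing by exp(2*t) gives A = -5/3, so x_p = -5*t*exp(2*t)/3.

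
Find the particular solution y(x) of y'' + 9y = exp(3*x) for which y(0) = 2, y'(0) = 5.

y = exp(3*x)/18 + 29*sin(3*x)/18 + 35*cos(3*x)/18

Characteristic equation r² + 9 = 0 has discriminant (0)² - 4·(9) = -36 < 0, so r = ± 3i.
Hence y_h = C1*cos(3*x) + C2*sin(3*x).
Try y_p = A*exp(3*x). Substituting into the equation and dividing by exp(3*x) gives A = 1/18, so y_p = exp(3*x)/18.
General solution: y = exp(3*x)/18 + C1*cos(3*x) + C2*sin(3*x).
Apply the initial conditions: y(0) = 1/18 + C1 = 2 and y'(0) = 1/6 + 3*C2 = 5. Solving gives C1 = 35/18, C2 = 29/18.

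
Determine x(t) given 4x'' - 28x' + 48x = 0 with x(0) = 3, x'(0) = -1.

Divide through by 4: x'' - 7x' + 12x = 0.
Characteristic equation r² - 7r + 12 = 0 factors as (r - 3)(r - 4) = 0, so r = 3, 4.
Hence x_h = C1*exp(3*t) + C2*exp(4*t).
Apply the initial conditions: x(0) = C1 + C2 = 3 and x'(0) = 3*C1 + 4*C2 = -1. Solving gives C1 = 13, C2 = -10.

x = -10*exp(4*t) + 13*exp(3*t)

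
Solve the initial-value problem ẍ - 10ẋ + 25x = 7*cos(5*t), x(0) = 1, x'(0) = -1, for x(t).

Characteristic equation r² - 10r + 25 = 0 has discriminant (-10)² - 4·(25) = 0, so r = 5 is a repeated root.
Hence x_h = (C1 + C2*t)*exp(5*t).
Try x_p = A*cos(5*t) + B*sin(5*t). Substituting and equating the coefficients of cos(5t) and sin(5t) gives A = 0, B = -7/50, so x_p = -7*sin(5*t)/50.
General solution: x = -7*sin(5*t)/50 + C1*exp(5*t) + C2*t*exp(5*t).
Apply the initial conditions: x(0) = C1 = 1 and x'(0) = -7/10 + C2 + 5*C1 = -1. Solving gives C1 = 1, C2 = -53/10.

x = -7*sin(5*t)/50 - 53*t*exp(5*t)/10 + exp(5*t)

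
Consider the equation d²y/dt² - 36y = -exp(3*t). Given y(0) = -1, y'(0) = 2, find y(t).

Characteristic equation r² - 36 = 0 factors as (r - 6)(r + 6) = 0, so r = 6, -6.
Hence y_h = C1*exp(6*t) + C2*exp(-6*t).
Try y_p = A*exp(3*t). Substituting into the equation and dividing by exp(3*t) gives A = 1/27, so y_p = exp(3*t)/27.
General solution: y = exp(3*t)/27 + C1*exp(6*t) + C2*exp(-6*t).
Apply the initial conditions: y(0) = 1/27 + C1 + C2 = -1 and y'(0) = 1/9 - 6*C2 + 6*C1 = 2. Solving gives C1 = -13/36, C2 = -73/108.

y = -73*exp(-6*t)/108 - 13*exp(6*t)/36 + exp(3*t)/27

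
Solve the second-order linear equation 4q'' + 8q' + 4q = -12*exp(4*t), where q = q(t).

Divide through by 4: q'' + 2q' + q = -3*exp(4*t).
Characteristic equation r² + 2r + 1 = 0 has discriminant (2)² - 4·(1) = 0, so r = -1 is a repeated root.
Hence q_h = (C1 + C2*t)*exp(-t).
Try q_p = A*exp(4*t). Substituting into the equation and dividing by exp(4*t) gives A = -3/25, so q_p = -3*exp(4*t)/25.

q = -3*exp(4*t)/25 + C1*exp(-t) + C2*t*exp(-t)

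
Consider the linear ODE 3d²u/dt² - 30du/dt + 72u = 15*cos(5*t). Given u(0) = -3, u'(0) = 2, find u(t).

u = -420*exp(4*t)/41 - 250*sin(5*t)/2501 - 5*cos(5*t)/2501 + 442*exp(6*t)/61

Divide through by 3: u'' - 10u' + 24u = 5*cos(5*t).
Characteristic equation r² - 10r + 24 = 0 factors as (r - 6)(r - 4) = 0, so r = 6, 4.
Hence u_h = C1*exp(6*t) + C2*exp(4*t).
Try u_p = A*cos(5*t) + B*sin(5*t). Substituting and equating the coefficients of cos(5t) and sin(5t) gives A = -5/2501, B = -250/2501, so u_p = -250*sin(5*t)/2501 - 5*cos(5*t)/2501.
General solution: u = -250*sin(5*t)/2501 - 5*cos(5*t)/2501 + C1*exp(6*t) + C2*exp(4*t).
Apply the initial conditions: u(0) = -5/2501 + C1 + C2 = -3 and u'(0) = -1250/2501 + 4*C2 + 6*C1 = 2. Solving gives C1 = 442/61, C2 = -420/41.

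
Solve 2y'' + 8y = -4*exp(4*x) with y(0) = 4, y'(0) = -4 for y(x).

y = -9*sin(2*x)/5 - exp(4*x)/10 + 41*cos(2*x)/10

Divide through by 2: y'' + 4y = -2*exp(4*x).
Characteristic equation r² + 4 = 0 has discriminant (0)² - 4·(4) = -16 < 0, so r = ± 2i.
Hence y_h = C1*cos(2*x) + C2*sin(2*x).
Try y_p = A*exp(4*x). Substituting into the equation and dividing by exp(4*x) gives A = -1/10, so y_p = -exp(4*x)/10.
General solution: y = -exp(4*x)/10 + C1*cos(2*x) + C2*sin(2*x).
Apply the initial conditions: y(0) = -1/10 + C1 = 4 and y'(0) = -2/5 + 2*C2 = -4. Solving gives C1 = 41/10, C2 = -9/5.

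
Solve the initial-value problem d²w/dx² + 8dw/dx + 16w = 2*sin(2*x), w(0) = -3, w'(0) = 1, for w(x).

w = -73*exp(-4*x)/25 - 2*cos(2*x)/25 + 3*sin(2*x)/50 - 54*x*exp(-4*x)/5

Characteristic equation r² + 8r + 16 = 0 has discriminant (8)² - 4·(16) = 0, so r = -4 is a repeated root.
Hence w_h = (C1 + C2*x)*exp(-4*x).
Try w_p = A*cos(2*x) + B*sin(2*x). Substituting and equating the coefficients of cos(2x) and sin(2x) gives A = -2/25, B = 3/50, so w_p = -2*cos(2*x)/25 + 3*sin(2*x)/50.
General solution: w = -2*cos(2*x)/25 + 3*sin(2*x)/50 + C1*exp(-4*x) + C2*x*exp(-4*x).
Apply the initial conditions: w(0) = -2/25 + C1 = -3 and w'(0) = 3/25 + C2 - 4*C1 = 1. Solving gives C1 = -73/25, C2 = -54/5.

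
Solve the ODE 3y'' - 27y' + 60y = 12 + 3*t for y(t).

y = 89/400 + t/20 + C1*exp(4*t) + C2*exp(5*t)

Divide through by 3: y'' - 9y' + 20y = 4 + t.
Characteristic equation r² - 9r + 20 = 0 factors as (r - 4)(r - 5) = 0, so r = 4, 5.
Hence y_h = C1*exp(4*t) + C2*exp(5*t).
For the particular solution try y_p = A0 + A1*t. Substituting and matching coefficients of each power of t gives A0 = 89/400, A1 = 1/20, so y_p = 89/400 + t/20.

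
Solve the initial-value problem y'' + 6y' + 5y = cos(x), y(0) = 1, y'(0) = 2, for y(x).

y = -73*exp(-5*x)/104 + cos(x)/13 + 3*sin(x)/26 + 13*exp(-x)/8

Characteristic equation r² + 6r + 5 = 0 factors as (r + 1)(r + 5) = 0, so r = -1, -5.
Hence y_h = C1*exp(-x) + C2*exp(-5*x).
Try y_p = A*cos(x) + B*sin(x). Substituting and equating the coefficients of cos(x) and sin(x) gives A = 1/13, B = 3/26, so y_p = cos(x)/13 + 3*sin(x)/26.
General solution: y = cos(x)/13 + 3*sin(x)/26 + C1*exp(-x) + C2*exp(-5*x).
Apply the initial conditions: y(0) = 1/13 + C1 + C2 = 1 and y'(0) = 3/26 - C1 - 5*C2 = 2. Solving gives C1 = 13/8, C2 = -73/104.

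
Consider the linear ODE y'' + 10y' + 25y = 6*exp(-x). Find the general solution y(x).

Characteristic equation r² + 10r + 25 = 0 has discriminant (10)² - 4·(25) = 0, so r = -5 is a repeated root.
Hence y_h = (C1 + C2*x)*exp(-5*x).
Try y_p = A*exp(-x). Substituting into the equation and dividing by exp(-x) gives A = 3/8, so y_p = 3*exp(-x)/8.

y = 3*exp(-x)/8 + C1*exp(-5*x) + C2*x*exp(-5*x)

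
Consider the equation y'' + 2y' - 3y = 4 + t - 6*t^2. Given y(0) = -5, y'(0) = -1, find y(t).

Characteristic equation r² + 2r - 3 = 0 factors as (r + 3)(r - 1) = 0, so r = -3, 1.
Hence y_h = C1*exp(-3*t) + C2*exp(t).
For the particular solution try y_p = A0 + A1*t + A2*t^2. Substituting and matching coefficients of each power of t gives A0 = 14/9, A1 = 7/3, A2 = 2, so y_p = 14/9 + 2*t^2 + 7*t/3.
General solution: y = 14/9 + 2*t^2 + 7*t/3 + C1*exp(-3*t) + C2*exp(t).
Apply the initial conditions: y(0) = 14/9 + C1 + C2 = -5 and y'(0) = 7/3 + C2 - 3*C1 = -1. Solving gives C1 = -29/36, C2 = -23/4.

y = 14/9 + 2*t**2 - 29*exp(-3*t)/36 - 23*exp(t)/4 + 7*t/3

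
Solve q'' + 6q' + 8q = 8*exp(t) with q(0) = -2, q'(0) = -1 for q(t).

q = -35*exp(-2*t)/6 + 8*exp(t)/15 + 33*exp(-4*t)/10

Characteristic equation r² + 6r + 8 = 0 factors as (r + 2)(r + 4) = 0, so r = -2, -4.
Hence q_h = C1*exp(-2*t) + C2*exp(-4*t).
Try q_p = A*exp(t). Substituting into the equation and dividing by exp(t) gives A = 8/15, so q_p = 8*exp(t)/15.
General solution: q = 8*exp(t)/15 + C1*exp(-2*t) + C2*exp(-4*t).
Apply the initial conditions: q(0) = 8/15 + C1 + C2 = -2 and q'(0) = 8/15 - 4*C2 - 2*C1 = -1. Solving gives C1 = -35/6, C2 = 33/10.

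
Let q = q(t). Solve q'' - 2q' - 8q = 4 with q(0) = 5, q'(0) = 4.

q = -1/2 + 3*exp(-2*t) + 5*exp(4*t)/2

Characteristic equation r² - 2r - 8 = 0 factors as (r + 2)(r - 4) = 0, so r = -2, 4.
Hence q_h = C1*exp(-2*t) + C2*exp(4*t).
For the particular solution try q_p = A0. Substituting and matching coefficients of each power of t gives A0 = -1/2, so q_p = -1/2.
General solution: q = -1/2 + C1*exp(-2*t) + C2*exp(4*t).
Apply the initial conditions: q(0) = -1/2 + C1 + C2 = 5 and q'(0) = -2*C1 + 4*C2 = 4. Solving gives C1 = 3, C2 = 5/2.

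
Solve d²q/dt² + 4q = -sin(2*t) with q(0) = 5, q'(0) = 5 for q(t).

q = 5*cos(2*t) + 19*sin(2*t)/8 + t*cos(2*t)/4

Characteristic equation r² + 4 = 0 has discriminant (0)² - 4·(4) = -16 < 0, so r = ± 2i.
Hence q_h = C1*cos(2*t) + C2*sin(2*t).
Since ±2i are characteristic roots, multiply the trial by t. Try q_p = t*(A*cos(2*t) + B*sin(2*t)). Substituting and equating the coefficients of cos(2t) and sin(2t) gives A = 1/4, B = 0, so q_p = t*cos(2*t)/4.
General solution: q = C1*cos(2*t) + C2*sin(2*t) + t*cos(2*t)/4.
Apply the initial conditions: q(0) = C1 = 5 and q'(0) = 1/4 + 2*C2 = 5. Solving gives C1 = 5, C2 = 19/8.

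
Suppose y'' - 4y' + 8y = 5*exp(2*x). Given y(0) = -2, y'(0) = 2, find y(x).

y = 5*exp(2*x)/4 + 3*exp(2*x)*sin(2*x) - 13*cos(2*x)*exp(2*x)/4

Characteristic equation r² - 4r + 8 = 0 has discriminant (-4)² - 4·(8) = -16 < 0, so r = 2 ± 2i.
Hence y_h = C1*cos(2*x)*exp(2*x) + C2*exp(2*x)*sin(2*x).
Try y_p = A*exp(2*x). Substituting into the equation and dividing by exp(2*x) gives A = 5/4, so y_p = 5*exp(2*x)/4.
General solution: y = 5*exp(2*x)/4 + C1*cos(2*x)*exp(2*x) + C2*exp(2*x)*sin(2*x).
Apply the initial conditions: y(0) = 5/4 + C1 = -2 and y'(0) = 5/2 + 2*C1 + 2*C2 = 2. Solving gives C1 = -13/4, C2 = 3.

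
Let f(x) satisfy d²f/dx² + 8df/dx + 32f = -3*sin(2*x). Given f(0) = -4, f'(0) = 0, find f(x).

f = -21*sin(2*x)/260 + 3*cos(2*x)/65 - 2083*exp(-4*x)*sin(4*x)/520 - 263*cos(4*x)*exp(-4*x)/65

Characteristic equation r² + 8r + 32 = 0 has discriminant (8)² - 4·(32) = -64 < 0, so r = -4 ± 4i.
Hence f_h = C1*cos(4*x)*exp(-4*x) + C2*exp(-4*x)*sin(4*x).
Try f_p = A*cos(2*x) + B*sin(2*x). Substituting and equating the coefficients of cos(2x) and sin(2x) gives A = 3/65, B = -21/260, so f_p = -21*sin(2*x)/260 + 3*cos(2*x)/65.
General solution: f = -21*sin(2*x)/260 + 3*cos(2*x)/65 + C1*cos(4*x)*exp(-4*x) + C2*exp(-4*x)*sin(4*x).
Apply the initial conditions: f(0) = 3/65 + C1 = -4 and f'(0) = -21/130 - 4*C1 + 4*C2 = 0. Solving gives C1 = -263/65, C2 = -2083/520.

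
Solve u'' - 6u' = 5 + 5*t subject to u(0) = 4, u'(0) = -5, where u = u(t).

u = 1009/216 - 145*exp(6*t)/216 - 35*t/36 - 5*t**2/12

Characteristic equation r² - 6r = 0 factors as (r - 6)r = 0, so r = 6, 0.
Hence u_h = C1*exp(6*t) + C2.
Since 0 is a characteristic root (multiplicity 1), multiply the polynomial trial by t: try u_p = t*(A0 + A1*t). Substituting and matching coefficients of each power of t gives A0 = -35/36, A1 = -5/12, so u_p = -35*t/36 - 5*t^2/12.
General solution: u = C2 - 35*t/36 - 5*t^2/12 + C1*exp(6*t).
Apply the initial conditions: u(0) = C1 + C2 = 4 and u'(0) = -35/36 + 6*C1 = -5. Solving gives C1 = -145/216, C2 = 1009/216.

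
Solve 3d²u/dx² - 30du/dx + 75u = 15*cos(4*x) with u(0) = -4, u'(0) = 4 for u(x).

Divide through by 3: u'' - 10u' + 25u = 5*cos(4*x).
Characteristic equation r² - 10r + 25 = 0 has discriminant (-10)² - 4·(25) = 0, so r = 5 is a repeated root.
Hence u_h = (C1 + C2*x)*exp(5*x).
Try u_p = A*cos(4*x) + B*sin(4*x). Substituting and equating the coefficients of cos(4x) and sin(4x) gives A = 45/1681, B = -200/1681, so u_p = -200*sin(4*x)/1681 + 45*cos(4*x)/1681.
General solution: u = -200*sin(4*x)/1681 + 45*cos(4*x)/1681 + C1*exp(5*x) + C2*x*exp(5*x).
Apply the initial conditions: u(0) = 45/1681 + C1 = -4 and u'(0) = -800/1681 + C2 + 5*C1 = 4. Solving gives C1 = -6769/1681, C2 = 1009/41.

u = -6769*exp(5*x)/1681 - 200*sin(4*x)/1681 + 45*cos(4*x)/1681 + 1009*x*exp(5*x)/41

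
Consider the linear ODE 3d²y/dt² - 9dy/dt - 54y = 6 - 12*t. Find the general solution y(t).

Divide through by 3: y'' - 3y' - 18y = 2 - 4*t.
Characteristic equation r² - 3r - 18 = 0 factors as (r - 6)(r + 3) = 0, so r = 6, -3.
Hence y_h = C1*exp(6*t) + C2*exp(-3*t).
For the particular solution try y_p = A0 + A1*t. Substituting and matching coefficients of each power of t gives A0 = -4/27, A1 = 2/9, so y_p = -4/27 + 2*t/9.

y = -4/27 + 2*t/9 + C1*exp(6*t) + C2*exp(-3*t)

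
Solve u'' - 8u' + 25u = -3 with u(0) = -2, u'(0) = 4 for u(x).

u = -3/25 - 47*cos(3*x)*exp(4*x)/25 + 96*exp(4*x)*sin(3*x)/25

Characteristic equation r² - 8r + 25 = 0 has discriminant (-8)² - 4·(25) = -36 < 0, so r = 4 ± 3i.
Hence u_h = C1*cos(3*x)*exp(4*x) + C2*exp(4*x)*sin(3*x).
For the particular solution try u_p = A0. Substituting and matching coefficients of each power of x gives A0 = -3/25, so u_p = -3/25.
General solution: u = -3/25 + C1*cos(3*x)*exp(4*x) + C2*exp(4*x)*sin(3*x).
Apply the initial conditions: u(0) = -3/25 + C1 = -2 and u'(0) = 3*C2 + 4*C1 = 4. Solving gives C1 = -47/25, C2 = 96/25.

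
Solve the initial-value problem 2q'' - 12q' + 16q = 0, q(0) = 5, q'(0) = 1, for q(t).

Divide through by 2: q'' - 6q' + 8q = 0.
Characteristic equation r² - 6r + 8 = 0 factors as (r - 4)(r - 2) = 0, so r = 4, 2.
Hence q_h = C1*exp(4*t) + C2*exp(2*t).
Apply the initial conditions: q(0) = C1 + C2 = 5 and q'(0) = 2*C2 + 4*C1 = 1. Solving gives C1 = -9/2, C2 = 19/2.

q = -9*exp(4*t)/2 + 19*exp(2*t)/2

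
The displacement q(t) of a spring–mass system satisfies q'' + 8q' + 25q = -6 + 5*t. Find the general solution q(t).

Characteristic equation r² + 8r + 25 = 0 has discriminant (8)² - 4·(25) = -36 < 0, so r = -4 ± 3i.
Hence q_h = C1*cos(3*t)*exp(-4*t) + C2*exp(-4*t)*sin(3*t).
For the particular solution try q_p = A0 + A1*t. Substituting and matching coefficients of each power of t gives A0 = -38/125, A1 = 1/5, so q_p = -38/125 + t/5.

q = -38/125 + t/5 + C1*cos(3*t)*exp(-4*t) + C2*exp(-4*t)*sin(3*t)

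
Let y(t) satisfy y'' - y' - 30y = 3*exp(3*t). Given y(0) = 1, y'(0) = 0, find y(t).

Characteristic equation r² - r - 30 = 0 factors as (r + 5)(r - 6) = 0, so r = -5, 6.
Hence y_h = C1*exp(-5*t) + C2*exp(6*t).
Try y_p = A*exp(3*t). Substituting into the equation and dividing by exp(3*t) gives A = -1/8, so y_p = -exp(3*t)/8.
General solution: y = -exp(3*t)/8 + C1*exp(-5*t) + C2*exp(6*t).
Apply the initial conditions: y(0) = -1/8 + C1 + C2 = 1 and y'(0) = -3/8 - 5*C1 + 6*C2 = 0. Solving gives C1 = 51/88, C2 = 6/11.

y = -exp(3*t)/8 + 6*exp(6*t)/11 + 51*exp(-5*t)/88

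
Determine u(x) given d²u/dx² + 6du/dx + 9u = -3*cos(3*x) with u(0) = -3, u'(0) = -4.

u = -3*exp(-3*x) - sin(3*x)/6 - 25*x*exp(-3*x)/2

Characteristic equation r² + 6r + 9 = 0 has discriminant (6)² - 4·(9) = 0, so r = -3 is a repeated root.
Hence u_h = (C1 + C2*x)*exp(-3*x).
Try u_p = A*cos(3*x) + B*sin(3*x). Substituting and equating the coefficients of cos(3x) and sin(3x) gives A = 0, B = -1/6, so u_p = -sin(3*x)/6.
General solution: u = -sin(3*x)/6 + C1*exp(-3*x) + C2*x*exp(-3*x).
Apply the initial conditions: u(0) = C1 = -3 and u'(0) = -1/2 + C2 - 3*C1 = -4. Solving gives C1 = -3, C2 = -25/2.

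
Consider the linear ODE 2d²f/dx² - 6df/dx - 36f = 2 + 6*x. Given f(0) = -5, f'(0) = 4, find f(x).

f = -1/36 - 43*exp(6*x)/36 - 34*exp(-3*x)/9 - x/6

Divide through by 2: f'' - 3f' - 18f = 1 + 3*x.
Characteristic equation r² - 3r - 18 = 0 factors as (r + 3)(r - 6) = 0, so r = -3, 6.
Hence f_h = C1*exp(-3*x) + C2*exp(6*x).
For the particular solution try f_p = A0 + A1*x. Substituting and matching coefficients of each power of x gives A0 = -1/36, A1 = -1/6, so f_p = -1/36 - x/6.
General solution: f = -1/36 - x/6 + C1*exp(-3*x) + C2*exp(6*x).
Apply the initial conditions: f(0) = -1/36 + C1 + C2 = -5 and f'(0) = -1/6 - 3*C1 + 6*C2 = 4. Solving gives C1 = -34/9, C2 = -43/36.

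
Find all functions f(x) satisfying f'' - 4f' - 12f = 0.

f = C1*exp(6*x) + C2*exp(-2*x)

Characteristic equation r² - 4r - 12 = 0 factors as (r - 6)(r + 2) = 0, so r = 6, -2.
Hence f_h = C1*exp(6*x) + C2*exp(-2*x).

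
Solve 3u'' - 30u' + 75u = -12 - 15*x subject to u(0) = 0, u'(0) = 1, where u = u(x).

Divide through by 3: u'' - 10u' + 25u = -4 - 5*x.
Characteristic equation r² - 10r + 25 = 0 has discriminant (-10)² - 4·(25) = 0, so r = 5 is a repeated root.
Hence u_h = (C1 + C2*x)*exp(5*x).
For the particular solution try u_p = A0 + A1*x. Substituting and matching coefficients of each power of x gives A0 = -6/25, A1 = -1/5, so u_p = -6/25 - x/5.
General solution: u = -6/25 - x/5 + C1*exp(5*x) + C2*x*exp(5*x).
Apply the initial conditions: u(0) = -6/25 + C1 = 0 and u'(0) = -1/5 + C2 + 5*C1 = 1. Solving gives C1 = 6/25, C2 = 0.

u = -6/25 - x/5 + 6*exp(5*x)/25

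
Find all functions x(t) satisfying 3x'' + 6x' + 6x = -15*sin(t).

Divide through by 3: x'' + 2x' + 2x = -5*sin(t).
Characteristic equation r² + 2r + 2 = 0 has discriminant (2)² - 4·(2) = -4 < 0, so r = -1 ± i.
Hence x_h = C1*cos(t)*exp(-t) + C2*exp(-t)*sin(t).
Try x_p = A*cos(t) + B*sin(t). Substituting and equating the coefficients of cos(t) and sin(t) gives A = 2, B = -1, so x_p = -sin(t) + 2*cos(t).

x = -sin(t) + 2*cos(t) + C1*cos(t)*exp(-t) + C2*exp(-t)*sin(t)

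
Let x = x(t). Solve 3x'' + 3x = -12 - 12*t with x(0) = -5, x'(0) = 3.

Divide through by 3: x'' + x = -4 - 4*t.
Characteristic equation r² + 1 = 0 has discriminant (0)² - 4·(1) = -4 < 0, so r = ± i.
Hence x_h = C1*cos(t) + C2*sin(t).
For the particular solution try x_p = A0 + A1*t. Substituting and matching coefficients of each power of t gives A0 = -4, A1 = -4, so x_p = -4 - 4*t.
General solution: x = -4 - 4*t + C1*cos(t) + C2*sin(t).
Apply the initial conditions: x(0) = -4 + C1 = -5 and x'(0) = -4 + C2 = 3. Solving gives C1 = -1, C2 = 7.

x = -4 - cos(t) - 4*t + 7*sin(t)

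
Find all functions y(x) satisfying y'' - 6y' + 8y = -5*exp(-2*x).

Characteristic equation r² - 6r + 8 = 0 factors as (r - 4)(r - 2) = 0, so r = 4, 2.
Hence y_h = C1*exp(4*x) + C2*exp(2*x).
Try y_p = A*exp(-2*x). Substituting into the equation and dividing by exp(-2*x) gives A = -5/24, so y_p = -5*exp(-2*x)/24.

y = -5*exp(-2*x)/24 + C1*exp(4*x) + C2*exp(2*x)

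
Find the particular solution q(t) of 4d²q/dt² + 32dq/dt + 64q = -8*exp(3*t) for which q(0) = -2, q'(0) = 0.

q = -96*exp(-4*t)/49 - 2*exp(3*t)/49 - 54*t*exp(-4*t)/7

Divide through by 4: q'' + 8q' + 16q = -2*exp(3*t).
Characteristic equation r² + 8r + 16 = 0 has discriminant (8)² - 4·(16) = 0, so r = -4 is a repeated root.
Hence q_h = (C1 + C2*t)*exp(-4*t).
Try q_p = A*exp(3*t). Substituting into the equation and dividing by exp(3*t) gives A = -2/49, so q_p = -2*exp(3*t)/49.
General solution: q = -2*exp(3*t)/49 + C1*exp(-4*t) + C2*t*exp(-4*t).
Apply the initial conditions: q(0) = -2/49 + C1 = -2 and q'(0) = -6/49 + C2 - 4*C1 = 0. Solving gives C1 = -96/49, C2 = -54/7.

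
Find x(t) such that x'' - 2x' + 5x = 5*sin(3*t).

Characteristic equation r² - 2r + 5 = 0 has discriminant (-2)² - 4·(5) = -16 < 0, so r = 1 ± 2i.
Hence x_h = C1*cos(2*t)*exp(t) + C2*exp(t)*sin(2*t).
Try x_p = A*cos(3*t) + B*sin(3*t). Substituting and equating the coefficients of cos(3t) and sin(3t) gives A = 15/26, B = -5/13, so x_p = -5*sin(3*t)/13 + 15*cos(3*t)/26.

x = -5*sin(3*t)/13 + 15*cos(3*t)/26 + C1*cos(2*t)*exp(t) + C2*exp(t)*sin(2*t)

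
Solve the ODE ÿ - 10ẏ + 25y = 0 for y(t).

Characteristic equation r² - 10r + 25 = 0 has discriminant (-10)² - 4·(25) = 0, so r = 5 is a repeated root.
Hence y_h = (C1 + C2*t)*exp(5*t).

y = C1*exp(5*t) + C2*t*exp(5*t)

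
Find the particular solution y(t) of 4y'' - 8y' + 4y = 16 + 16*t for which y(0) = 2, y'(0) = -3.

Divide through by 4: y'' - 2y' + y = 4 + 4*t.
Characteristic equation r² - 2r + 1 = 0 has discriminant (-2)² - 4·(1) = 0, so r = 1 is a repeated root.
Hence y_h = (C1 + C2*t)*exp(t).
For the particular solution try y_p = A0 + A1*t. Substituting and matching coefficients of each power of t gives A0 = 12, A1 = 4, so y_p = 12 + 4*t.
General solution: y = 12 + 4*t + C1*exp(t) + C2*t*exp(t).
Apply the initial conditions: y(0) = 12 + C1 = 2 and y'(0) = 4 + C1 + C2 = -3. Solving gives C1 = -10, C2 = 3.

y = 12 - 10*exp(t) + 4*t + 3*t*exp(t)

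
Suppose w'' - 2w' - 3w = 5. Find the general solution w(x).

Characteristic equation r² - 2r - 3 = 0 factors as (r + 1)(r - 3) = 0, so r = -1, 3.
Hence w_h = C1*exp(-x) + C2*exp(3*x).
For the particular solution try w_p = A0. Substituting and matching coefficients of each power of x gives A0 = -5/3, so w_p = -5/3.

w = -5/3 + C1*exp(-x) + C2*exp(3*x)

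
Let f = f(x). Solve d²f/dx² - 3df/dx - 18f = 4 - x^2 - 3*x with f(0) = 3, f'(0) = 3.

Characteristic equation r² - 3r - 18 = 0 factors as (r - 6)(r + 3) = 0, so r = 6, -3.
Hence f_h = C1*exp(6*x) + C2*exp(-3*x).
For the particular solution try f_p = A0 + A1*x + A2*x^2. Substituting and matching coefficients of each power of x gives A0 = -13/54, A1 = 4/27, A2 = 1/18, so f_p = -13/54 + x^2/18 + 4*x/27.
General solution: f = -13/54 + x^2/18 + 4*x/27 + C1*exp(6*x) + C2*exp(-3*x).
Apply the initial conditions: f(0) = -13/54 + C1 + C2 = 3 and f'(0) = 4/27 - 3*C2 + 6*C1 = 3. Solving gives C1 = 679/486, C2 = 448/243.

f = -13/54 + x**2/18 + 4*x/27 + 448*exp(-3*x)/243 + 679*exp(6*x)/486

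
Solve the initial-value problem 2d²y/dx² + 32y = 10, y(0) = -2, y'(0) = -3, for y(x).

Divide through by 2: y'' + 16y = 5.
Characteristic equation r² + 16 = 0 has discriminant (0)² - 4·(16) = -64 < 0, so r = ± 4i.
Hence y_h = C1*cos(4*x) + C2*sin(4*x).
For the particular solution try y_p = A0. Substituting and matching coefficients of each power of x gives A0 = 5/16, so y_p = 5/16.
General solution: y = 5/16 + C1*cos(4*x) + C2*sin(4*x).
Apply the initial conditions: y(0) = 5/16 + C1 = -2 and y'(0) = 4*C2 = -3. Solving gives C1 = -37/16, C2 = -3/4.

y = 5/16 - 37*cos(4*x)/16 - 3*sin(4*x)/4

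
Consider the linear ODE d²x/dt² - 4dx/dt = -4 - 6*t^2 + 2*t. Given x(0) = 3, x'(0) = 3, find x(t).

Characteristic equation r² - 4r = 0 factors as (r - 4)r = 0, so r = 4, 0.
Hence x_h = C1*exp(4*t) + C2.
Since 0 is a characteristic root (multiplicity 1), multiply the polynomial trial by t: try x_p = t*(A0 + A1*t + A2*t^2). Substituting and matching coefficients of each power of t gives A0 = 17/16, A1 = 1/8, A2 = 1/2, so x_p = t^3/2 + t^2/8 + 17*t/16.
General solution: x = C2 + t^3/2 + t^2/8 + 17*t/16 + C1*exp(4*t).
Apply the initial conditions: x(0) = C1 + C2 = 3 and x'(0) = 17/16 + 4*C1 = 3. Solving gives C1 = 31/64, C2 = 161/64.

x = 161/64 + t**3/2 + t**2/8 + 17*t/16 + 31*exp(4*t)/64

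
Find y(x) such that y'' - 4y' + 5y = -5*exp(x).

y = -5*exp(x)/2 + C1*cos(x)*exp(2*x) + C2*exp(2*x)*sin(x)

Characteristic equation r² - 4r + 5 = 0 has discriminant (-4)² - 4·(5) = -4 < 0, so r = 2 ± i.
Hence y_h = C1*cos(x)*exp(2*x) + C2*exp(2*x)*sin(x).
Try y_p = A*exp(x). Substituting into the equation and dividing by exp(x) gives A = -5/2, so y_p = -5*exp(x)/2.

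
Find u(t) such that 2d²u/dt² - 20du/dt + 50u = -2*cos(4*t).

Divide through by 2: u'' - 10u' + 25u = -cos(4*t).
Characteristic equation r² - 10r + 25 = 0 has discriminant (-10)² - 4·(25) = 0, so r = 5 is a repeated root.
Hence u_h = (C1 + C2*t)*exp(5*t).
Try u_p = A*cos(4*t) + B*sin(4*t). Substituting and equating the coefficients of cos(4t) and sin(4t) gives A = -9/1681, B = 40/1681, so u_p = -9*cos(4*t)/1681 + 40*sin(4*t)/1681.

u = -9*cos(4*t)/1681 + 40*sin(4*t)/1681 + C1*exp(5*t) + C2*t*exp(5*t)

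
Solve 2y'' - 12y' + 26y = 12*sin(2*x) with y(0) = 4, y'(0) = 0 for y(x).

Divide through by 2: y'' - 6y' + 13y = 6*sin(2*x).
Characteristic equation r² - 6r + 13 = 0 has discriminant (-6)² - 4·(13) = -16 < 0, so r = 3 ± 2i.
Hence y_h = C1*cos(2*x)*exp(3*x) + C2*exp(3*x)*sin(2*x).
Try y_p = A*cos(2*x) + B*sin(2*x). Substituting and equating the coefficients of cos(2x) and sin(2x) gives A = 8/25, B = 6/25, so y_p = 6*sin(2*x)/25 + 8*cos(2*x)/25.
General solution: y = 6*sin(2*x)/25 + 8*cos(2*x)/25 + C1*cos(2*x)*exp(3*x) + C2*exp(3*x)*sin(2*x).
Apply the initial conditions: y(0) = 8/25 + C1 = 4 and y'(0) = 12/25 + 2*C2 + 3*C1 = 0. Solving gives C1 = 92/25, C2 = -144/25.

y = 6*sin(2*x)/25 + 8*cos(2*x)/25 - 144*exp(3*x)*sin(2*x)/25 + 92*cos(2*x)*exp(3*x)/25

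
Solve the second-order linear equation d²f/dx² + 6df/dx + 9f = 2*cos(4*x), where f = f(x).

Characteristic equation r² + 6r + 9 = 0 has discriminant (6)² - 4·(9) = 0, so r = -3 is a repeated root.
Hence f_h = (C1 + C2*x)*exp(-3*x).
Try f_p = A*cos(4*x) + B*sin(4*x). Substituting and equating the coefficients of cos(4x) and sin(4x) gives A = -14/625, B = 48/625, so f_p = -14*cos(4*x)/625 + 48*sin(4*x)/625.

f = -14*cos(4*x)/625 + 48*sin(4*x)/625 + C1*exp(-3*x) + C2*x*exp(-3*x)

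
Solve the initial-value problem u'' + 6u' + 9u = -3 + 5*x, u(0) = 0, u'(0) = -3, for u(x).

u = -19/27 + 5*x/9 + 19*exp(-3*x)/27 - 13*x*exp(-3*x)/9

Characteristic equation r² + 6r + 9 = 0 has discriminant (6)² - 4·(9) = 0, so r = -3 is a repeated root.
Hence u_h = (C1 + C2*x)*exp(-3*x).
For the particular solution try u_p = A0 + A1*x. Substituting and matching coefficients of each power of x gives A0 = -19/27, A1 = 5/9, so u_p = -19/27 + 5*x/9.
General solution: u = -19/27 + 5*x/9 + C1*exp(-3*x) + C2*x*exp(-3*x).
Apply the initial conditions: u(0) = -19/27 + C1 = 0 and u'(0) = 5/9 + C2 - 3*C1 = -3. Solving gives C1 = 19/27, C2 = -13/9.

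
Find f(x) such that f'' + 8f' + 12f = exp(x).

Characteristic equation r² + 8r + 12 = 0 factors as (r + 2)(r + 6) = 0, so r = -2, -6.
Hence f_h = C1*exp(-2*x) + C2*exp(-6*x).
Try f_p = A*exp(x). Substituting into the equation and dividing by exp(x) gives A = 1/21, so f_p = exp(x)/21.

f = exp(x)/21 + C1*exp(-2*x) + C2*exp(-6*x)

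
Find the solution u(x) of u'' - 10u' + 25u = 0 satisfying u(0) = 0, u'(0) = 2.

u = 2*x*exp(5*x)

Characteristic equation r² - 10r + 25 = 0 has discriminant (-10)² - 4·(25) = 0, so r = 5 is a repeated root.
Hence u_h = (C1 + C2*x)*exp(5*x).
Apply the initial conditions: u(0) = C1 = 0 and u'(0) = C2 + 5*C1 = 2. Solving gives C1 = 0, C2 = 2.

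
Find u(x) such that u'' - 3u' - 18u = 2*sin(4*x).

u = -17*sin(4*x)/325 + 6*cos(4*x)/325 + C1*exp(-3*x) + C2*exp(6*x)

Characteristic equation r² - 3r - 18 = 0 factors as (r + 3)(r - 6) = 0, so r = -3, 6.
Hence u_h = C1*exp(-3*x) + C2*exp(6*x).
Try u_p = A*cos(4*x) + B*sin(4*x). Substituting and equating the coefficients of cos(4x) and sin(4x) gives A = 6/325, B = -17/325, so u_p = -17*sin(4*x)/325 + 6*cos(4*x)/325.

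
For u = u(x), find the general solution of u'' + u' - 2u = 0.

u = C1*exp(x) + C2*exp(-2*x)

Characteristic equation r² + r - 2 = 0 factors as (r - 1)(r + 2) = 0, so r = 1, -2.
Hence u_h = C1*exp(x) + C2*exp(-2*x).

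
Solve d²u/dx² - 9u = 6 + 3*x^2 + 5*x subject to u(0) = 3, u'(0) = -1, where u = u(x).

Characteristic equation r² - 9 = 0 factors as (r + 3)(r - 3) = 0, so r = -3, 3.
Hence u_h = C1*exp(-3*x) + C2*exp(3*x).
For the particular solution try u_p = A0 + A1*x + A2*x^2. Substituting and matching coefficients of each power of x gives A0 = -20/27, A1 = -5/9, A2 = -1/3, so u_p = -20/27 - 5*x/9 - x^2/3.
General solution: u = -20/27 - 5*x/9 - x^2/3 + C1*exp(-3*x) + C2*exp(3*x).
Apply the initial conditions: u(0) = -20/27 + C1 + C2 = 3 and u'(0) = -5/9 - 3*C1 + 3*C2 = -1. Solving gives C1 = 35/18, C2 = 97/54.

u = -20/27 - 5*x/9 - x**2/3 + 35*exp(-3*x)/18 + 97*exp(3*x)/54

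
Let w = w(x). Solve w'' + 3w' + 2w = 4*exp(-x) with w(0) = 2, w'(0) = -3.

Characteristic equation r² + 3r + 2 = 0 factors as (r + 2)(r + 1) = 0, so r = -2, -1.
Hence w_h = C1*exp(-2*x) + C2*exp(-x).
Since exp(-x) solves the homogeneous equation (r = -1 is a root of multiplicity 1), multiply the trial by x. Try w_p = A*x*exp(-x). Substituting into the equation and dividing by exp(-x) gives A = 4, so w_p = 4*x*exp(-x).
General solution: w = C1*exp(-2*x) + C2*exp(-x) + 4*x*exp(-x).
Apply the initial conditions: w(0) = C1 + C2 = 2 and w'(0) = 4 - C2 - 2*C1 = -3. Solving gives C1 = 5, C2 = -3.

w = -3*exp(-x) + 5*exp(-2*x) + 4*x*exp(-x)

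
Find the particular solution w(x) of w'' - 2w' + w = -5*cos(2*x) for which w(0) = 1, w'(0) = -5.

w = 2*exp(x)/5 + 3*cos(2*x)/5 + 4*sin(2*x)/5 - 7*x*exp(x)

Characteristic equation r² - 2r + 1 = 0 has discriminant (-2)² - 4·(1) = 0, so r = 1 is a repeated root.
Hence w_h = (C1 + C2*x)*exp(x).
Try w_p = A*cos(2*x) + B*sin(2*x). Substituting and equating the coefficients of cos(2x) and sin(2x) gives A = 3/5, B = 4/5, so w_p = 3*cos(2*x)/5 + 4*sin(2*x)/5.
General solution: w = 3*cos(2*x)/5 + 4*sin(2*x)/5 + C1*exp(x) + C2*x*exp(x).
Apply the initial conditions: w(0) = 3/5 + C1 = 1 and w'(0) = 8/5 + C1 + C2 = -5. Solving gives C1 = 2/5, C2 = -7.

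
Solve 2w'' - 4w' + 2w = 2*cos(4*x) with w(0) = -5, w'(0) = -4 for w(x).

w = -1430*exp(x)/289 - 15*cos(4*x)/289 - 8*sin(4*x)/289 + 18*x*exp(x)/17

Divide through by 2: w'' - 2w' + w = cos(4*x).
Characteristic equation r² - 2r + 1 = 0 has discriminant (-2)² - 4·(1) = 0, so r = 1 is a repeated root.
Hence w_h = (C1 + C2*x)*exp(x).
Try w_p = A*cos(4*x) + B*sin(4*x). Substituting and equating the coefficients of cos(4x) and sin(4x) gives A = -15/289, B = -8/289, so w_p = -15*cos(4*x)/289 - 8*sin(4*x)/289.
General solution: w = -15*cos(4*x)/289 - 8*sin(4*x)/289 + C1*exp(x) + C2*x*exp(x).
Apply the initial conditions: w(0) = -15/289 + C1 = -5 and w'(0) = -32/289 + C1 + C2 = -4. Solving gives C1 = -1430/289, C2 = 18/17.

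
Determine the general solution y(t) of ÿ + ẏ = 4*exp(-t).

y = C2 + C1*exp(-t) - 4*t*exp(-t)

Characteristic equation r² + r = 0 factors as (r + 1)r = 0, so r = -1, 0.
Hence y_h = C1*exp(-t) + C2.
Since exp(-t) solves the homogeneous equation (r = -1 is a root of multiplicity 1), multiply the trial by t. Try y_p = A*t*exp(-t). Substituting into the equation and dividing by exp(-t) gives A = -4, so y_p = -4*t*exp(-t).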